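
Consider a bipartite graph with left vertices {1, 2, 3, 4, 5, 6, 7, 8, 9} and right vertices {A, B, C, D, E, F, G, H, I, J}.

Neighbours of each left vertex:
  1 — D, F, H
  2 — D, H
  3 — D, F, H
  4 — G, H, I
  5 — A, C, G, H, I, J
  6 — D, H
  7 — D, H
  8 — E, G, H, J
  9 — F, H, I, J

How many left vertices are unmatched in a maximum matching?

2

One maximum matching: 1–D, 2–H, 3–F, 4–I, 5–G, 8–E, 9–J.
The set {1, 2, 3, 6, 7} has only 3 neighbours ({D, F, H}), so by Hall's theorem at most 7 of the 9 left vertices can be matched.
That matches 7 of the 9, leaving 2 unmatched; no matching can do better.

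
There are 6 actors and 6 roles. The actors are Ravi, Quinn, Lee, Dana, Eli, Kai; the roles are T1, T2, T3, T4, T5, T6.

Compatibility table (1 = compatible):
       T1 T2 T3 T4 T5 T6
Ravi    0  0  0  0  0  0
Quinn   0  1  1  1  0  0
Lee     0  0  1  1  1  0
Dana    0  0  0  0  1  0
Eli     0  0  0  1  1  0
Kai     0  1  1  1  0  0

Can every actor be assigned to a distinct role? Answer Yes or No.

No

The set {Ravi, Quinn, Lee, Dana, Eli, Kai} has only 4 neighbours ({T2, T3, T4, T5}), so by Hall's theorem at most 4 of the 6 actors can be matched.
Hence no matching covers every actor.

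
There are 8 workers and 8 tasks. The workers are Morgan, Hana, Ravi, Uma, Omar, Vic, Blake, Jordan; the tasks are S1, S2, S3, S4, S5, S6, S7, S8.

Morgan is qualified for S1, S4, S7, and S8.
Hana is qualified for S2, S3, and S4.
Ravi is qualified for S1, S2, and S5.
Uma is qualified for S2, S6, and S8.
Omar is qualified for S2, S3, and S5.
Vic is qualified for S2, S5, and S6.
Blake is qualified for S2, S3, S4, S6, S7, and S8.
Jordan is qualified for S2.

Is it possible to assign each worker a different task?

For example, pair Morgan→S4, Hana→S3, Ravi→S1, Uma→S8, Omar→S5, Vic→S6, Blake→S7, Jordan→S2.
All 8 workers are covered.

Yes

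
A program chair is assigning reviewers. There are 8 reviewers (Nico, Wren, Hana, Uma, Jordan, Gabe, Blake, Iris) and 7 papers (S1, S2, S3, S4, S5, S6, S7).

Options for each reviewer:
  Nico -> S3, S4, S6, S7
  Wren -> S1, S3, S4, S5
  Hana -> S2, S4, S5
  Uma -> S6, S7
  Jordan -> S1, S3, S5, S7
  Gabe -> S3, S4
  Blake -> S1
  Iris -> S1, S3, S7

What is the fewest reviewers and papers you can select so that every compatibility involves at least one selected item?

7

The 7 edges Nico–S6, Wren–S4, Hana–S2, Uma–S7, Jordan–S5, Gabe–S3, Blake–S1 form a matching, so any vertex cover needs at least 7 vertices (one per matched edge).
Conversely {Hana, S1, S3, S4, S5, S6, S7} meets every edge and has exactly 7 vertices, so 7 is optimal.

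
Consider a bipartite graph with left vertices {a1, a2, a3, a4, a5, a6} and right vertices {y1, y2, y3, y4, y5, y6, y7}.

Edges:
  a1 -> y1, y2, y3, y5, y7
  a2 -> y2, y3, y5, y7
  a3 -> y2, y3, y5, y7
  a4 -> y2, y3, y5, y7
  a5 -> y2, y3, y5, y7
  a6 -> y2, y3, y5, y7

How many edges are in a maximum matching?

One maximum matching: a1-y1, a2-y7, a3-y5, a4-y2, a5-y3.
The set {a2, a3, a4, a5, a6} has only 4 neighbours ({y2, y3, y5, y7}), so by Hall's theorem at most 5 of the 6 left vertices can be matched.

5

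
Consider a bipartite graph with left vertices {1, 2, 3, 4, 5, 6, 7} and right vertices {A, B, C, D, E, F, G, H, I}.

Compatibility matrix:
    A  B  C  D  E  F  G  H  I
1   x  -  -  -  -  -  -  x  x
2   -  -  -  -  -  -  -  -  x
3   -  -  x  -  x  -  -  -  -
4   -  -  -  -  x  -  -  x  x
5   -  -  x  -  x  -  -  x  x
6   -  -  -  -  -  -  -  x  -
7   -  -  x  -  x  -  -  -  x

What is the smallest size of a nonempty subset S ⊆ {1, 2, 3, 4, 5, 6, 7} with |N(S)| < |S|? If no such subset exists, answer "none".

5

Take S = {2, 3, 4, 5, 6}. Its neighbourhood is {C, E, H, I}, so |N(S)| = 4 < |S| = 5.
Every subset of size less than 5 has at least as many neighbours as members, so 5 is the minimum.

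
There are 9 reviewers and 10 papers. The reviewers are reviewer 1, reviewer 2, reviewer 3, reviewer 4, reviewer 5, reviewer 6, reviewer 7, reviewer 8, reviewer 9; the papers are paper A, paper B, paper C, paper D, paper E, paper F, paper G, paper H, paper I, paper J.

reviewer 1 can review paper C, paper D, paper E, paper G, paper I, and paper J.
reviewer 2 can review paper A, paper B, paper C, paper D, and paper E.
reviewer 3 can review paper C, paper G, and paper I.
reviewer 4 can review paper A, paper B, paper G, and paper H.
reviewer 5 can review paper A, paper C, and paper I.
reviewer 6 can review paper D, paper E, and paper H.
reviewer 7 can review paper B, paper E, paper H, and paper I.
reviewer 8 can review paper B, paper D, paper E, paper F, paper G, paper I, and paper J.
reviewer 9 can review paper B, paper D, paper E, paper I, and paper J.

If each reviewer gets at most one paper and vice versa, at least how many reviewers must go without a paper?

One maximum matching: reviewer 1-paper J, reviewer 2-paper C, reviewer 3-paper G, reviewer 4-paper H, reviewer 5-paper A, reviewer 6-paper D, reviewer 7-paper E, reviewer 8-paper B, reviewer 9-paper I.
This saturates every reviewer, so 9 is the maximum.
That matches 9 of the 9, leaving 0 unmatched; no matching can do better.

0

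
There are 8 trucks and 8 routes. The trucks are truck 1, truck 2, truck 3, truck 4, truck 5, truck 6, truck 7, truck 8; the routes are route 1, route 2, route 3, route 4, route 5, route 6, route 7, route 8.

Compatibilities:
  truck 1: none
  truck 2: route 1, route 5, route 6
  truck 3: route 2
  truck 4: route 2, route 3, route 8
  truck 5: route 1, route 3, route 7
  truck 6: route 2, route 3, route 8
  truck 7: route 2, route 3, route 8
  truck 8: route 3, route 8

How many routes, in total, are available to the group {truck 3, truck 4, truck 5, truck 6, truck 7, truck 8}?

The union of neighbours of {truck 3, truck 4, truck 5, truck 6, truck 7, truck 8} is {route 1, route 2, route 3, route 7, route 8}, which has 5 elements.
Since |N(S)| = 5 < |S| = 6, Hall's condition fails for this subset.

5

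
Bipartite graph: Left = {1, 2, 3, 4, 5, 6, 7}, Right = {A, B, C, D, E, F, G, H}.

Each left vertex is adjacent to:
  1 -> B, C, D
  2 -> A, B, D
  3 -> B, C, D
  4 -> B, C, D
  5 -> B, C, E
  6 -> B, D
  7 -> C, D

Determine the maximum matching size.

5

For example, pair 1–D, 2–A, 3–C, 4–B, 5–E.
The set {1, 3, 4, 6, 7} has only 3 neighbours ({B, C, D}), so by Hall's theorem at most 5 of the 7 left vertices can be matched.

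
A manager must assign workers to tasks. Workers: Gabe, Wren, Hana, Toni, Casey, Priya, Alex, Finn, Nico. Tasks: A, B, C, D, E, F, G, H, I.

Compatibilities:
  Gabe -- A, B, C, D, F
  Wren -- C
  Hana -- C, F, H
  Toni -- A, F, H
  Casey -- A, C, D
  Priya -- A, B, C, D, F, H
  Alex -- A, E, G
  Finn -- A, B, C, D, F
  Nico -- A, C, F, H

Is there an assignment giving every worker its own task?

The set {Gabe, Wren, Hana, Toni, Casey, Priya, Finn, Nico} has only 6 neighbours ({A, B, C, D, F, H}), so by Hall's theorem at most 7 of the 9 workers can be matched.
Hence no matching covers every worker.

No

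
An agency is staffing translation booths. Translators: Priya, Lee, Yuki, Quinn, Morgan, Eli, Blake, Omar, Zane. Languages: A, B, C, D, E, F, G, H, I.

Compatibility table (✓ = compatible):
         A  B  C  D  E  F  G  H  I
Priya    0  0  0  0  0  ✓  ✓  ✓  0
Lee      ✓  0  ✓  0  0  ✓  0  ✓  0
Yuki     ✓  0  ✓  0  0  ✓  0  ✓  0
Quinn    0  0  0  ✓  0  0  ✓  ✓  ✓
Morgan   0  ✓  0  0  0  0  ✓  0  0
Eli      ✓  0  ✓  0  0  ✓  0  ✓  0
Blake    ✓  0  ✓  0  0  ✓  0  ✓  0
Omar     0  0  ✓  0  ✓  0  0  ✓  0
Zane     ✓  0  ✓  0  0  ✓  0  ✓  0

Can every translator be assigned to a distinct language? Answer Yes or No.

The set {Lee, Yuki, Eli, Blake, Zane} has only 4 neighbours ({A, C, F, H}), so by Hall's theorem at most 8 of the 9 translators can be matched.
Hence no matching covers every translator.

No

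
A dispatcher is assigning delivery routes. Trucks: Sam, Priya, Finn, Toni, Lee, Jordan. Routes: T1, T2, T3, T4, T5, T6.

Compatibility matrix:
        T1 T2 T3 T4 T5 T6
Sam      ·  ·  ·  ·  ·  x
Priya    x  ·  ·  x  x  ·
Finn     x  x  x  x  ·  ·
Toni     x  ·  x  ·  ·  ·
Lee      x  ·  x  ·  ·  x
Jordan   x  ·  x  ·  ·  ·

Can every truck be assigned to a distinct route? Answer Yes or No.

No

The set {Sam, Toni, Lee, Jordan} has only 3 neighbours ({T1, T3, T6}), so by Hall's theorem at most 5 of the 6 trucks can be matched.
Hence no matching covers every truck.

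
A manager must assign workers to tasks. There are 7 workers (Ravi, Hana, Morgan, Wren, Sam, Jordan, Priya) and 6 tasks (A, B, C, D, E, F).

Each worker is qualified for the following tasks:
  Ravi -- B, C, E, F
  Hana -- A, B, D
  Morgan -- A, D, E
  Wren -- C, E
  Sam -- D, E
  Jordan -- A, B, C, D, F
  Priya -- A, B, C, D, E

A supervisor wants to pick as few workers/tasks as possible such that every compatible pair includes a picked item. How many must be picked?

6

The 6 edges Ravi–F, Hana–B, Morgan–E, Wren–C, Sam–D, Jordan–A form a matching, so any vertex cover needs at least 6 vertices (one per matched edge).
Conversely {A, B, C, D, E, F} meets every edge and has exactly 6 vertices, so 6 is optimal.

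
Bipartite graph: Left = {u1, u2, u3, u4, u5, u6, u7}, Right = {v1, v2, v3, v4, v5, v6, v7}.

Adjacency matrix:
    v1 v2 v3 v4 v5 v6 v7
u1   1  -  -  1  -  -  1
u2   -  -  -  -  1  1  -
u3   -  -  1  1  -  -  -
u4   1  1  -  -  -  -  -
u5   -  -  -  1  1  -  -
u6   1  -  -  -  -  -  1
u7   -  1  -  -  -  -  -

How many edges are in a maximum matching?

7

One maximum matching: u1→v4, u2→v6, u3→v3, u4→v1, u5→v5, u6→v7, u7→v2.
This saturates every left vertex, so 7 is the maximum.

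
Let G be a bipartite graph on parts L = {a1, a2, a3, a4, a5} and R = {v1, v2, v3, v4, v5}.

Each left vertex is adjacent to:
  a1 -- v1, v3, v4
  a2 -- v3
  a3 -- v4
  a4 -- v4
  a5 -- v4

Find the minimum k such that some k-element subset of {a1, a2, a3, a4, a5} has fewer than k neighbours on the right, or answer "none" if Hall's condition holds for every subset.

Take S = {a3, a4}. Its neighbourhood is {v4}, so |N(S)| = 1 < |S| = 2.
No single vertex violates Hall's condition since each has at least one neighbour, so 2 is the minimum.

2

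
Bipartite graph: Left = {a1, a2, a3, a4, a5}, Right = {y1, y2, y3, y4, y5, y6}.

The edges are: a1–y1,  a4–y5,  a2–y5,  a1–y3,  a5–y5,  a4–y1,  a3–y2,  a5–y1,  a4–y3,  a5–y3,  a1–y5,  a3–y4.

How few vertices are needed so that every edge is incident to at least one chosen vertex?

{a3, y1, y3, y5} is a vertex cover of size 4: every edge has an endpoint in this set.
No smaller cover exists because a1–y1, a2–y5, a3–y2, a4–y3 is a matching of size 4, and a cover must include an endpoint of each of these disjoint edges (König's theorem).

4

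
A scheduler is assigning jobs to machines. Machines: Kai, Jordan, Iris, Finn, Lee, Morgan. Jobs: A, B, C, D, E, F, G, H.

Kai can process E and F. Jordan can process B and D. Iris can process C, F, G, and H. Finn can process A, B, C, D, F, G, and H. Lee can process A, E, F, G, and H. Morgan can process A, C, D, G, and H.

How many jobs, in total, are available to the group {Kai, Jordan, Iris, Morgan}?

8

The union of neighbours of {Kai, Jordan, Iris, Morgan} is {A, B, C, D, E, F, G, H}, which has 8 elements.
Since |N(S)| = 8 ≥ |S| = 4, Hall's condition holds for this subset.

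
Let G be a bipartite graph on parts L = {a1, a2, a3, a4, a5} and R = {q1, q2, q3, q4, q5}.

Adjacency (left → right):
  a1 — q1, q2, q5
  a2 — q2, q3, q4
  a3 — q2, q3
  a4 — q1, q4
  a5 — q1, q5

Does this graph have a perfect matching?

Yes

One maximum matching: a1-q2, a2-q4, a3-q3, a4-q1, a5-q5.
Every left vertex is matched, so this is a perfect matching.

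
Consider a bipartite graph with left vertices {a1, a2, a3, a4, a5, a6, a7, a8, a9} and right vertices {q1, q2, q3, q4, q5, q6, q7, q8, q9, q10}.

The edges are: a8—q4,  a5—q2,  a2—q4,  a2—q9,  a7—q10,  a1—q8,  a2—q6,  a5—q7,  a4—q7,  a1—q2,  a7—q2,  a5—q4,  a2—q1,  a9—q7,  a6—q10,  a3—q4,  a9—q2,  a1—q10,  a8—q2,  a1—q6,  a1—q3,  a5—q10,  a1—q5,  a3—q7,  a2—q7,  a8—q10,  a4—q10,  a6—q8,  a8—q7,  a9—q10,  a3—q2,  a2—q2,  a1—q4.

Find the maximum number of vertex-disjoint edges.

A valid assignment of size 7: a1–q6, a2–q9, a3–q4, a4–q10, a5–q7, a6–q8, a7–q2.
The set {a3, a4, a5, a7, a8, a9} has only 4 neighbours ({q10, q2, q4, q7}), so by Hall's theorem at most 7 of the 9 left vertices can be matched.

7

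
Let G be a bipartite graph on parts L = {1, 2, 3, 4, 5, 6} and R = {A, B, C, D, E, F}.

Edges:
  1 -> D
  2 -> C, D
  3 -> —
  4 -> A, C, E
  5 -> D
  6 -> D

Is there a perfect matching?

No

The set {1, 3, 5, 6} has only 1 neighbour ({D}), so by Hall's theorem at most 3 of the 6 left vertices can be matched.
Hence no matching covers every left vertex.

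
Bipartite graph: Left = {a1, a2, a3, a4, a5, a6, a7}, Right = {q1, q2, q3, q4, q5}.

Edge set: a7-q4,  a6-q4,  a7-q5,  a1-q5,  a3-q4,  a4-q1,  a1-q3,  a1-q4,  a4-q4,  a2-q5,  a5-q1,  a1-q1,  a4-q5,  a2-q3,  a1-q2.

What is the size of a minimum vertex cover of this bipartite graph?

5

A maximum matching has 5 edges (e.g. a1–q2, a2–q3, a3–q4, a4–q5, a5–q1).
By König's theorem the minimum vertex cover has the same size. One such cover is {a1, a2, q1, q4, q5}.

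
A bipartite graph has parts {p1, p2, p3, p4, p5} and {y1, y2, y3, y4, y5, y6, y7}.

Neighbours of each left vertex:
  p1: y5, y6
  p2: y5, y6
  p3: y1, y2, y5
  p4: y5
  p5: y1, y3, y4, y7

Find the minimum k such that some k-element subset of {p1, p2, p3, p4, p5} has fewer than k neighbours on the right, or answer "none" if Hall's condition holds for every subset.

3

Take S = {p1, p2, p4}. Its neighbourhood is {y5, y6}, so |N(S)| = 2 < |S| = 3.
Every subset of size less than 3 has at least as many neighbours as members, so 3 is the minimum.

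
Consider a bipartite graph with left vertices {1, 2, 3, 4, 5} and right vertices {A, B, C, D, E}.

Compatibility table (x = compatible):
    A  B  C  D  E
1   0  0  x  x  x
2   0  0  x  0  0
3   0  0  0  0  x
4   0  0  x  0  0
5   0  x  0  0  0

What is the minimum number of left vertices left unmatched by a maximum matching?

1

A valid assignment of size 4: 1–D, 2–C, 3–E, 5–B.
The set {2, 4} has only 1 neighbour ({C}), so by Hall's theorem at most 4 of the 5 left vertices can be matched.
That matches 4 of the 5, leaving 1 unmatched; no matching can do better.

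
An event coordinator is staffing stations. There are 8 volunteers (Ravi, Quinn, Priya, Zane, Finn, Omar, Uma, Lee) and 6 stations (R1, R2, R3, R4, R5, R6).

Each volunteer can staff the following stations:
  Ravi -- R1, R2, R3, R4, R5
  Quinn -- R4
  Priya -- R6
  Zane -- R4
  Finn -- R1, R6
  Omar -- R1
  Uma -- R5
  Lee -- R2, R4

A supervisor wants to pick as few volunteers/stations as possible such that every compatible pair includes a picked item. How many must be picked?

A maximum matching has 6 edges (e.g. Ravi–R3, Quinn–R4, Priya–R6, Finn–R1, Uma–R5, Lee–R2).
By König's theorem the minimum vertex cover has the same size. One such cover is {Ravi, Uma, Lee, R1, R4, R6}.

6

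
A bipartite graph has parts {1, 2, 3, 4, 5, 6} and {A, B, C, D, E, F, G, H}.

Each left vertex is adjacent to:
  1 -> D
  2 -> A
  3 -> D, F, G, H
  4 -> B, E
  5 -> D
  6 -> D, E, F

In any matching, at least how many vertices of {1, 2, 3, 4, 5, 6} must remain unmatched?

For example, pair 1→D, 2→A, 3→F, 4→B, 6→E.
The set {1, 5} has only 1 neighbour ({D}), so by Hall's theorem at most 5 of the 6 left vertices can be matched.
That matches 5 of the 6, leaving 1 unmatched; no matching can do better.

1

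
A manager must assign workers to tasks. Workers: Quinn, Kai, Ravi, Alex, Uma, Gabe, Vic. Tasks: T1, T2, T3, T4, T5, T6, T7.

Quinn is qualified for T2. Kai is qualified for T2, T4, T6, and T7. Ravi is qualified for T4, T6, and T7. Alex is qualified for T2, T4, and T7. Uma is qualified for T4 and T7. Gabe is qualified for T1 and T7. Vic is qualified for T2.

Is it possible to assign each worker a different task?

No

The set {Quinn, Kai, Ravi, Alex, Uma, Vic} has only 4 neighbours ({T2, T4, T6, T7}), so by Hall's theorem at most 5 of the 7 workers can be matched.
Hence no matching covers every worker.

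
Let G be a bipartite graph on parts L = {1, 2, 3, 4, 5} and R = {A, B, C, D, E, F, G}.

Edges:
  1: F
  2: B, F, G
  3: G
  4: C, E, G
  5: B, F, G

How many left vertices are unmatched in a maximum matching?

1

One maximum matching: 1→F, 2→B, 3→G, 4→E.
The set {1, 2, 3, 5} has only 3 neighbours ({B, F, G}), so by Hall's theorem at most 4 of the 5 left vertices can be matched.
That matches 4 of the 5, leaving 1 unmatched; no matching can do better.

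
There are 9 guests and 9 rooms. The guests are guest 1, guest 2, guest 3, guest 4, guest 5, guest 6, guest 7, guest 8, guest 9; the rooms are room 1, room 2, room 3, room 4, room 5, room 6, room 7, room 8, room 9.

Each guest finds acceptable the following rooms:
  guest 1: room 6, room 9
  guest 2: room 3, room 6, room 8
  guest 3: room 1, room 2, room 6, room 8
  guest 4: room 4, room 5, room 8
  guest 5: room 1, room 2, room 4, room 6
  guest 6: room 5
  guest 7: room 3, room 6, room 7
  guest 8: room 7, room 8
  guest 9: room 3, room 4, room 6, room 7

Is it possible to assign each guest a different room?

One maximum matching: guest 1-room 9, guest 2-room 3, guest 3-room 2, guest 4-room 4, guest 5-room 1, guest 6-room 5, guest 7-room 6, guest 8-room 8, guest 9-room 7.
All 9 guests are covered.

Yes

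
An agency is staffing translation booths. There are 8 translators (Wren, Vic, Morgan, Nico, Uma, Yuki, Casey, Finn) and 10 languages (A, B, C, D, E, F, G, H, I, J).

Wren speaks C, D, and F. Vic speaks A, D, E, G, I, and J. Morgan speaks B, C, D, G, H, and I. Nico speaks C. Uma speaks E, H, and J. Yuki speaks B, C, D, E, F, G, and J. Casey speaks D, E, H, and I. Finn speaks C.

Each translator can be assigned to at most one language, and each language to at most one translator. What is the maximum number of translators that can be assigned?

One maximum matching: Wren-F, Vic-A, Morgan-H, Nico-C, Uma-J, Yuki-G, Casey-E.
The set {Nico, Finn} has only 1 neighbour ({C}), so by Hall's theorem at most 7 of the 8 translators can be matched.

7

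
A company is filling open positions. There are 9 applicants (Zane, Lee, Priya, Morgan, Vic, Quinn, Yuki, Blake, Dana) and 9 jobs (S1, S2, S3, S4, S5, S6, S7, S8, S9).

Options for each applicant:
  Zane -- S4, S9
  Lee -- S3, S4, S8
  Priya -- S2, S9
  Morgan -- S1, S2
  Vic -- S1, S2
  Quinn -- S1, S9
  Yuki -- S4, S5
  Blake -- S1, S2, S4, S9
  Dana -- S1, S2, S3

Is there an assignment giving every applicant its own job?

The set {Zane, Priya, Morgan, Vic, Quinn, Blake} has only 4 neighbours ({S1, S2, S4, S9}), so by Hall's theorem at most 7 of the 9 applicants can be matched.
Hence no matching covers every applicant.

No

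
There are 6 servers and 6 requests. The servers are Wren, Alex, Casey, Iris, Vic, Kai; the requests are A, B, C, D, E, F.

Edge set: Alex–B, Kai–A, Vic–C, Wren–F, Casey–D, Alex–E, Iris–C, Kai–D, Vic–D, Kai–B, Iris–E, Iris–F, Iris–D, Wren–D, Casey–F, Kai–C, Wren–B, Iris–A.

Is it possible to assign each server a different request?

One maximum matching: Wren-F, Alex-E, Casey-D, Iris-A, Vic-C, Kai-B.
Every server is matched, so this is a perfect matching.

Yes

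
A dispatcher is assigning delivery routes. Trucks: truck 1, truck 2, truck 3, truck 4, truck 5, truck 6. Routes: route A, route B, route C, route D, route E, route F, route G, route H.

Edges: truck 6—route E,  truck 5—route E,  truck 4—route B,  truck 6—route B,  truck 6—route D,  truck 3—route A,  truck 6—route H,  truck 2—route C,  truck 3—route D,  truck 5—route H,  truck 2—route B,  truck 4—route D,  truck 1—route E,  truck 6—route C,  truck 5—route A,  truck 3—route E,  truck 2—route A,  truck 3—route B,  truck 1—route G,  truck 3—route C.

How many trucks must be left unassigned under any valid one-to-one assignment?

0

A valid assignment of size 6: truck 1→route G, truck 2→route C, truck 3→route D, truck 4→route B, truck 5→route H, truck 6→route E.
All 6 trucks are matched, so no larger matching exists.
That matches 6 of the 6, leaving 0 unmatched; no matching can do better.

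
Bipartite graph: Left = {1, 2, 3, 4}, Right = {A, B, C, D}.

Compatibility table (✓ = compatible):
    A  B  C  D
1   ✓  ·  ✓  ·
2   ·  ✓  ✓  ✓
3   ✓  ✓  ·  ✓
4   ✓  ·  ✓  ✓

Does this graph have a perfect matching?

Yes

One maximum matching: 1–A, 2–B, 3–D, 4–C.
All 4 left vertices are covered.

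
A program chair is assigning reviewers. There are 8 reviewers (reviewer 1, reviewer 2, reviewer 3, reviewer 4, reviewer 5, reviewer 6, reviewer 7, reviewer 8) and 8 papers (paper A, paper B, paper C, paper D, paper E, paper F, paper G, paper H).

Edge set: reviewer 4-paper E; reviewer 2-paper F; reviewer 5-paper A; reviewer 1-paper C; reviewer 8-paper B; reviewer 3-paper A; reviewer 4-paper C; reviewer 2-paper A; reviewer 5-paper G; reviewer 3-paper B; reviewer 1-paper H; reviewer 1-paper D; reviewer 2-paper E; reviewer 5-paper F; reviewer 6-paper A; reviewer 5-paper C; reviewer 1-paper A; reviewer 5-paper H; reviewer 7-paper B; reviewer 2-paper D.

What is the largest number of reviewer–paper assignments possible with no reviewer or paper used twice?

One maximum matching: reviewer 1-paper C, reviewer 2-paper D, reviewer 3-paper B, reviewer 4-paper E, reviewer 5-paper G, reviewer 6-paper A.
The set {reviewer 3, reviewer 6, reviewer 7, reviewer 8} has only 2 neighbours ({paper A, paper B}), so by Hall's theorem at most 6 of the 8 reviewers can be matched.

6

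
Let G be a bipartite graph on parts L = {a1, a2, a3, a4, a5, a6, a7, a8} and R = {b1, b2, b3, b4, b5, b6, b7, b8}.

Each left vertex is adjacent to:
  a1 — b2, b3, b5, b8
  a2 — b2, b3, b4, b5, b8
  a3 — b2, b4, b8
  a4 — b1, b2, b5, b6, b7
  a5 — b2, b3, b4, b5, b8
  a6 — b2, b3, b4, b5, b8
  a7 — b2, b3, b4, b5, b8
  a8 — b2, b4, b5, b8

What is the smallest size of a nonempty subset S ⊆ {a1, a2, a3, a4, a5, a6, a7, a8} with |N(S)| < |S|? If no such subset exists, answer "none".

Take S = {a1, a2, a3, a5, a6, a7}. Its neighbourhood is {b2, b3, b4, b5, b8}, so |N(S)| = 5 < |S| = 6.
Every subset of size less than 6 has at least as many neighbours as members, so 6 is the minimum.

6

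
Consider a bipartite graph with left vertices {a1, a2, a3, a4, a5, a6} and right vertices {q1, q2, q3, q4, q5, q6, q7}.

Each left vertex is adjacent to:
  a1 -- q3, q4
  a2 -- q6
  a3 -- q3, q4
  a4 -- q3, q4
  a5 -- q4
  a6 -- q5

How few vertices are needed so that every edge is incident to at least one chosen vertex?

4

A maximum matching has 4 edges (e.g. a1–q3, a2–q6, a3–q4, a6–q5).
By König's theorem the minimum vertex cover has the same size. One such cover is {a2, a6, q3, q4}.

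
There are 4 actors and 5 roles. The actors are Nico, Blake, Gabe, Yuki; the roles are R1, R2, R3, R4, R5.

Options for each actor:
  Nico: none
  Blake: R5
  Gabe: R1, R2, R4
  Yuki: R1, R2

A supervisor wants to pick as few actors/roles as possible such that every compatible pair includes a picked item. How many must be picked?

A maximum matching has 3 edges (e.g. Blake–R5, Gabe–R4, Yuki–R2).
By König's theorem the minimum vertex cover has the same size. One such cover is {Blake, Gabe, Yuki}.

3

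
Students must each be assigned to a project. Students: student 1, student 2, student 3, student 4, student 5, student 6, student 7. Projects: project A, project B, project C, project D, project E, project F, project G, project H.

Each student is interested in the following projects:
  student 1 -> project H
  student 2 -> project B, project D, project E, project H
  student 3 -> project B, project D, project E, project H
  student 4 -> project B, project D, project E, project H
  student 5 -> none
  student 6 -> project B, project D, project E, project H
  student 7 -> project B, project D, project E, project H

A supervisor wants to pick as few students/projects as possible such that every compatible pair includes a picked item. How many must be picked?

The 4 edges student 1–project H, student 2–project D, student 3–project B, student 4–project E form a matching, so any vertex cover needs at least 4 vertices (one per matched edge).
Conversely {project B, project D, project E, project H} meets every edge and has exactly 4 vertices, so 4 is optimal.

4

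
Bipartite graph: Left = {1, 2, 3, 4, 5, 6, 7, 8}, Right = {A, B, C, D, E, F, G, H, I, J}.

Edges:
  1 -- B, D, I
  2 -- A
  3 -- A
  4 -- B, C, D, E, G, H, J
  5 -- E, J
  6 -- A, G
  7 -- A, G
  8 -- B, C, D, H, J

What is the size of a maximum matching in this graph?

One maximum matching: 1-B, 2-A, 4-H, 5-E, 6-G, 8-J.
The set {2, 3, 6, 7} has only 2 neighbours ({A, G}), so by Hall's theorem at most 6 of the 8 left vertices can be matched.

6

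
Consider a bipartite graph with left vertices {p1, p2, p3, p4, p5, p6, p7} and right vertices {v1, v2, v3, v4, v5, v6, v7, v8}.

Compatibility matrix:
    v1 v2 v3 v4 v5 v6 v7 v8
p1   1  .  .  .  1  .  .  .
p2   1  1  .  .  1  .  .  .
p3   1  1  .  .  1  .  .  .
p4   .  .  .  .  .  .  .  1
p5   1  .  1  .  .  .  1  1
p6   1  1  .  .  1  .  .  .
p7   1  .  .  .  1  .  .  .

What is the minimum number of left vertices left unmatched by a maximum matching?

A valid assignment of size 5: p1-v5, p2-v1, p3-v2, p4-v8, p5-v7.
The set {p1, p2, p3, p6, p7} has only 3 neighbours ({v1, v2, v5}), so by Hall's theorem at most 5 of the 7 left vertices can be matched.
That matches 5 of the 7, leaving 2 unmatched; no matching can do better.

2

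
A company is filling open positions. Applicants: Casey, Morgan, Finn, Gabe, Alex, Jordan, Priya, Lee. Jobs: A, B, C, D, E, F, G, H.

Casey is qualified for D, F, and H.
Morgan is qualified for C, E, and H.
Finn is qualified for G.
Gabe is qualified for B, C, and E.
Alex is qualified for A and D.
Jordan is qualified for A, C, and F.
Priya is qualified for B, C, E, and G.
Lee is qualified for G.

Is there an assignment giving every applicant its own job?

The set {Finn, Lee} has only 1 neighbour ({G}), so by Hall's theorem at most 7 of the 8 applicants can be matched.
Hence no matching covers every applicant.

No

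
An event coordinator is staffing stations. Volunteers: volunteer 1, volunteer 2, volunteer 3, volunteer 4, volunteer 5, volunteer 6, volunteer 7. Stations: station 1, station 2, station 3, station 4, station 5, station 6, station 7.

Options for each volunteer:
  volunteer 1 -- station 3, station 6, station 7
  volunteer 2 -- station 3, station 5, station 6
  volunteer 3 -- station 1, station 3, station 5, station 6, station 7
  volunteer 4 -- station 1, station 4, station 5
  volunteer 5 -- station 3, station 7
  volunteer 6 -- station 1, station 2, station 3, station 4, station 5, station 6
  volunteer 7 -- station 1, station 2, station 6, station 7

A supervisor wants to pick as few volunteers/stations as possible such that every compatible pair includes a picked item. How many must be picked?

{volunteer 1, volunteer 2, volunteer 3, volunteer 4, volunteer 5, volunteer 6, volunteer 7} is a vertex cover of size 7: every edge has an endpoint in this set.
No smaller cover exists because volunteer 1–station 7, volunteer 2–station 5, volunteer 3–station 1, volunteer 4–station 4, volunteer 5–station 3, volunteer 6–station 6, volunteer 7–station 2 is a matching of size 7, and a cover must include an endpoint of each of these disjoint edges (König's theorem).

7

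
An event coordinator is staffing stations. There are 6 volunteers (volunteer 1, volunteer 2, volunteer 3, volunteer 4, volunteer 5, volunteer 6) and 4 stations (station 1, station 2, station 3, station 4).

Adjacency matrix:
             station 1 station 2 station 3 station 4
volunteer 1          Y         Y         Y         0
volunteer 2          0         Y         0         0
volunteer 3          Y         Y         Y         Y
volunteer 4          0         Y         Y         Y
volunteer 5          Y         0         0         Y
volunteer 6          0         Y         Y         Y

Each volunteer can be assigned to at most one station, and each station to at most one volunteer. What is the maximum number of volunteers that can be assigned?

4

A valid assignment of size 4: volunteer 1–station 1, volunteer 2–station 2, volunteer 3–station 4, volunteer 4–station 3.
The set {volunteer 1, volunteer 2, volunteer 3, volunteer 4, volunteer 5, volunteer 6} has only 4 neighbours ({station 1, station 2, station 3, station 4}), so by Hall's theorem at most 4 of the 6 volunteers can be matched.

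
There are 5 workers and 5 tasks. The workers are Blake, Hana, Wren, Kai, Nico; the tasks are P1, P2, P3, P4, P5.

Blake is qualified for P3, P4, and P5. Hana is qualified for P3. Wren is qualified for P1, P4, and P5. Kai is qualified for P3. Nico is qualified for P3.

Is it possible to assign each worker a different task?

The set {Hana, Kai, Nico} has only 1 neighbour ({P3}), so by Hall's theorem at most 3 of the 5 workers can be matched.
Hence no matching covers every worker.

No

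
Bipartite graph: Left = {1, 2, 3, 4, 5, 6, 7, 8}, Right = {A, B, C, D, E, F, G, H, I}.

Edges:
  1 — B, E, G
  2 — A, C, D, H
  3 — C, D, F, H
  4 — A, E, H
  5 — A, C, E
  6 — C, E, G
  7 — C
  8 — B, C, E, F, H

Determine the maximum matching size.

8

For example, pair 1-B, 2-D, 3-F, 4-H, 5-A, 6-G, 7-C, 8-E.
All 8 left vertices are matched, so no larger matching exists.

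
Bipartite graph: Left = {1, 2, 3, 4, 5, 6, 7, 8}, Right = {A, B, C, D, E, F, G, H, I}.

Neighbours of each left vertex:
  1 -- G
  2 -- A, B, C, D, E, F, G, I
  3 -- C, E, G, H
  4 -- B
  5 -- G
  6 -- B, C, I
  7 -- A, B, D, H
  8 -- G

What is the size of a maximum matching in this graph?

A valid assignment of size 6: 1-G, 2-A, 3-E, 4-B, 6-C, 7-D.
The set {1, 5, 8} has only 1 neighbour ({G}), so by Hall's theorem at most 6 of the 8 left vertices can be matched.

6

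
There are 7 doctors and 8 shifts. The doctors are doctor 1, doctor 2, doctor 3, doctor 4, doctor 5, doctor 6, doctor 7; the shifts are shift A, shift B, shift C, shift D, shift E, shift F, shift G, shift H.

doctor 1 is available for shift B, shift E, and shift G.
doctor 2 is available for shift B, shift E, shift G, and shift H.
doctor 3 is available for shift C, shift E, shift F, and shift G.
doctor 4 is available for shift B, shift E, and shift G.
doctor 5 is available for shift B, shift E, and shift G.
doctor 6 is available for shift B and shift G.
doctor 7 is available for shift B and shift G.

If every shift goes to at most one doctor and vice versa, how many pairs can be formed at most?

A valid assignment of size 5: doctor 1–shift B, doctor 2–shift H, doctor 3–shift F, doctor 4–shift E, doctor 5–shift G.
The set {doctor 1, doctor 4, doctor 5, doctor 6, doctor 7} has only 3 neighbours ({shift B, shift E, shift G}), so by Hall's theorem at most 5 of the 7 doctors can be matched.

5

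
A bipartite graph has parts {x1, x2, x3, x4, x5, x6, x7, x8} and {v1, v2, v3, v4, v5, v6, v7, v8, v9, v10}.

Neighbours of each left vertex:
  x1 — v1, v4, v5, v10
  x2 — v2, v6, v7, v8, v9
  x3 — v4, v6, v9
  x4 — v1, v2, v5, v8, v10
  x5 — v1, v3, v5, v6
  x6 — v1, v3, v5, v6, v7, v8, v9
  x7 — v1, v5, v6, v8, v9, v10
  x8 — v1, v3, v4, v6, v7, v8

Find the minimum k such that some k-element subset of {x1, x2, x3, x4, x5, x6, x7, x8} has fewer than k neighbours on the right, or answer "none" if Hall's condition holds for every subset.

none

A matching saturating every left vertex exists, for instance x1→v4, x2→v6, x3→v9, x4→v2, x5→v1, x6→v8, x7→v10, x8→v3.
By Hall's marriage theorem, this means |N(S)| ≥ |S| for every subset S, so no violating subset exists.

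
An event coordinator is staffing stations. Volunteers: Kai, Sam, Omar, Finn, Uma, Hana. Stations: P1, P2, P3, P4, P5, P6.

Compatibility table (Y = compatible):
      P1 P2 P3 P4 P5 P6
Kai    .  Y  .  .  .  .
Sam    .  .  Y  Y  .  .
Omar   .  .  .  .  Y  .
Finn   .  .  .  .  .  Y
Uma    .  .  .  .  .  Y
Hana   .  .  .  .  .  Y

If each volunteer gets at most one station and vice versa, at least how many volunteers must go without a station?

One maximum matching: Kai-P2, Sam-P4, Omar-P5, Finn-P6.
The set {Finn, Uma, Hana} has only 1 neighbour ({P6}), so by Hall's theorem at most 4 of the 6 volunteers can be matched.
That matches 4 of the 6, leaving 2 unmatched; no matching can do better.

2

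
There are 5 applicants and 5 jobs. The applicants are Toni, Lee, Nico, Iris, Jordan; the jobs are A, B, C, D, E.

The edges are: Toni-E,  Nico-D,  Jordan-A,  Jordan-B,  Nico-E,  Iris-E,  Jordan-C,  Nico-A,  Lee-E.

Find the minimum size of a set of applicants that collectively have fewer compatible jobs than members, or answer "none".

Take S = {Toni, Lee}. Its neighbourhood is {E}, so |N(S)| = 1 < |S| = 2.
No single vertex violates Hall's condition since each has at least one neighbour, so 2 is the minimum.

2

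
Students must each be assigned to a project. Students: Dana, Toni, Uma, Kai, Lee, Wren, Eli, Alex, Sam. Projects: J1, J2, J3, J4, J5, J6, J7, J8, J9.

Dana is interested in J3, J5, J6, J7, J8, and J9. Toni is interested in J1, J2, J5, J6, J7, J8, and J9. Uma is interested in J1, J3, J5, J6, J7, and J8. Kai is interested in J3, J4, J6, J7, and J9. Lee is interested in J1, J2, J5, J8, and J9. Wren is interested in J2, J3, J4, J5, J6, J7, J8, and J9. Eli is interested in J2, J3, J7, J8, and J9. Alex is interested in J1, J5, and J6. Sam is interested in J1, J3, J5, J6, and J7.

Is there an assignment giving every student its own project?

Yes

For example, pair Dana-J7, Toni-J9, Uma-J1, Kai-J4, Lee-J8, Wren-J2, Eli-J3, Alex-J5, Sam-J6.
All 9 students are covered.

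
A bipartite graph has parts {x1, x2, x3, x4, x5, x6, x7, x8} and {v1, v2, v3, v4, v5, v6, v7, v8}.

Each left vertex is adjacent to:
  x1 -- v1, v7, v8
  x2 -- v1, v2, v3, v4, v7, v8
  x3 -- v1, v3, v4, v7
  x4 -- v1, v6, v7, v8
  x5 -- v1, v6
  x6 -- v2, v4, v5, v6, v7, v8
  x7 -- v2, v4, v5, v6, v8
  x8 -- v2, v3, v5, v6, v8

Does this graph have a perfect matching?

Yes

For example, pair x1→v8, x2→v2, x3→v4, x4→v7, x5→v1, x6→v5, x7→v6, x8→v3.
All 8 left vertices are covered.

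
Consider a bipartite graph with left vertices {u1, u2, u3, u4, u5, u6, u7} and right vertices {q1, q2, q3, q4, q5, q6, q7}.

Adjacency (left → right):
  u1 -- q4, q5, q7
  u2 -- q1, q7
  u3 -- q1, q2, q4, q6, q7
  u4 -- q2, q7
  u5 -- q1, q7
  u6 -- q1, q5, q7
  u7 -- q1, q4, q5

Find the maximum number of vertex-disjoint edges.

A valid assignment of size 6: u1–q4, u2–q1, u3–q6, u4–q2, u5–q7, u6–q5.
The set {u1, u2, u5, u6, u7} has only 4 neighbours ({q1, q4, q5, q7}), so by Hall's theorem at most 6 of the 7 left vertices can be matched.

6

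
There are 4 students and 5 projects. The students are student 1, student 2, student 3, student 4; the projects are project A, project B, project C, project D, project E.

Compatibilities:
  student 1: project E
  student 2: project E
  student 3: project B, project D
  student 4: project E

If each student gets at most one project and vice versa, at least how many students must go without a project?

A valid assignment of size 2: student 1-project E, student 3-project B.
The set {student 1, student 2, student 4} has only 1 neighbour ({project E}), so by Hall's theorem at most 2 of the 4 students can be matched.
That matches 2 of the 4, leaving 2 unmatched; no matching can do better.

2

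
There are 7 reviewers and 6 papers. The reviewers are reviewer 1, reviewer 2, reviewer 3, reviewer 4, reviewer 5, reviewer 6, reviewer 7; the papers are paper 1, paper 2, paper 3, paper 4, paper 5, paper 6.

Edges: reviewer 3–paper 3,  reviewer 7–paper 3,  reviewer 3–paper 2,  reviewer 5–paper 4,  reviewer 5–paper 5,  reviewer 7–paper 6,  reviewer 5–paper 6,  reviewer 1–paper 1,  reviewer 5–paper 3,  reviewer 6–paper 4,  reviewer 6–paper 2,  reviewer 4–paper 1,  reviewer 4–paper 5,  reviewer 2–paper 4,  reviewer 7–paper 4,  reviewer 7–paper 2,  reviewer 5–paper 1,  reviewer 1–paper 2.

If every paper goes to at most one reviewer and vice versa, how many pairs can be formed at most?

6

One maximum matching: reviewer 1-paper 1, reviewer 2-paper 4, reviewer 3-paper 3, reviewer 4-paper 5, reviewer 5-paper 6, reviewer 6-paper 2.
The set {reviewer 1, reviewer 2, reviewer 3, reviewer 4, reviewer 5, reviewer 6, reviewer 7} has only 6 neighbours ({paper 1, paper 2, paper 3, paper 4, paper 5, paper 6}), so by Hall's theorem at most 6 of the 7 reviewers can be matched.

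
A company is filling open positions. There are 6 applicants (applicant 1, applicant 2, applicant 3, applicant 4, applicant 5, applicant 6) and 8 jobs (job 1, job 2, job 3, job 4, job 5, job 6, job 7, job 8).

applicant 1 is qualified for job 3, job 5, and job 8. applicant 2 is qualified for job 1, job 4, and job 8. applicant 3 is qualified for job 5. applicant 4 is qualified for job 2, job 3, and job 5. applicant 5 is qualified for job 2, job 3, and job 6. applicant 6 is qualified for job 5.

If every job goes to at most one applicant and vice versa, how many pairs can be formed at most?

5

One maximum matching: applicant 1-job 8, applicant 2-job 1, applicant 3-job 5, applicant 4-job 3, applicant 5-job 2.
The set {applicant 3, applicant 6} has only 1 neighbour ({job 5}), so by Hall's theorem at most 5 of the 6 applicants can be matched.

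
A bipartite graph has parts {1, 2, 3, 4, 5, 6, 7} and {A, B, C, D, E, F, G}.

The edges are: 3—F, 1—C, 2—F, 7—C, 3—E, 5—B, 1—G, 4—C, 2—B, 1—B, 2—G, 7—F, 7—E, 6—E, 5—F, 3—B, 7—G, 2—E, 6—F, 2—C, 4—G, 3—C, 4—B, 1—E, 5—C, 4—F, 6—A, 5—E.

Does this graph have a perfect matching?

The set {1, 2, 3, 4, 5, 7} has only 5 neighbours ({B, C, E, F, G}), so by Hall's theorem at most 6 of the 7 left vertices can be matched.
Hence no matching covers every left vertex.

No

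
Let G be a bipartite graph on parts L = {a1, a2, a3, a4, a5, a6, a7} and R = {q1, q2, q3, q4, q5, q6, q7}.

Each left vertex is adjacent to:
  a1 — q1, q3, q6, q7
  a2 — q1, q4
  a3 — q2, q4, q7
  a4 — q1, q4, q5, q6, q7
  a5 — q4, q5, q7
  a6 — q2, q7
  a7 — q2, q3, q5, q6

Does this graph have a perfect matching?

Yes

A valid assignment of size 7: a1-q3, a2-q1, a3-q7, a4-q4, a5-q5, a6-q2, a7-q6.
All 7 left vertices are covered.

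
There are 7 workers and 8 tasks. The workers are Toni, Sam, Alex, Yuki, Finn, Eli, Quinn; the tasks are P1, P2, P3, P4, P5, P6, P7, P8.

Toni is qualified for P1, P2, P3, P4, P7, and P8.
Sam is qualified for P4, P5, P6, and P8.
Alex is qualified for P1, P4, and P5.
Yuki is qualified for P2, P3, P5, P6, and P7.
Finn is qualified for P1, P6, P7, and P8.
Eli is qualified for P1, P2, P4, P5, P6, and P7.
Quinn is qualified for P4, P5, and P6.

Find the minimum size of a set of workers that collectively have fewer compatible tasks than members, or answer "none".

none

A matching saturating every worker exists, for instance Toni→P7, Sam→P4, Alex→P1, Yuki→P3, Finn→P6, Eli→P2, Quinn→P5.
By Hall's marriage theorem, this means |N(S)| ≥ |S| for every subset S, so no violating subset exists.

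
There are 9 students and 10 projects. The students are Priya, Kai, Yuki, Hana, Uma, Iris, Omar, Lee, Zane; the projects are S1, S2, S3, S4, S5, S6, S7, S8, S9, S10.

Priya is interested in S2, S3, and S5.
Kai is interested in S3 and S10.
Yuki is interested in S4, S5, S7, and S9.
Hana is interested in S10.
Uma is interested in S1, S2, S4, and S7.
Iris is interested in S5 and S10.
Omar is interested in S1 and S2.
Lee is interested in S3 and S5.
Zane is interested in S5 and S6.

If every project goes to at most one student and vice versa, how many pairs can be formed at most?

8

One maximum matching: Priya-S2, Kai-S3, Yuki-S7, Hana-S10, Uma-S4, Iris-S5, Omar-S1, Zane-S6.
The set {Kai, Hana, Iris, Lee} has only 3 neighbours ({S10, S3, S5}), so by Hall's theorem at most 8 of the 9 students can be matched.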